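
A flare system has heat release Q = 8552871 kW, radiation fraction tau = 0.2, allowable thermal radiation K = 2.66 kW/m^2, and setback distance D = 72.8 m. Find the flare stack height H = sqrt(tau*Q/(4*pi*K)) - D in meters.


tau*Q/(4*pi*K) = 0.2 * 8552871 / (4 * pi * 2.66) = 51174.1
sqrt(51174.1) = 226.217
H = 226.217 - 72.8 = 153.4

153.4 m


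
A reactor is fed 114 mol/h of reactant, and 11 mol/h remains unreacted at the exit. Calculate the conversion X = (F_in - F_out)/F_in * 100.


X = (F_in - F_out) / F_in * 100
Moles reacted = 114 - 11 = 103
X = 103 / 114 * 100
= 0.9035 * 100
= 90.35 %

90.35 %


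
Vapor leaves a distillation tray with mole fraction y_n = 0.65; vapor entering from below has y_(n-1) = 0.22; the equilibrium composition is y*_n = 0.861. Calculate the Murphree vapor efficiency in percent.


Murphree vapor efficiency: EMV = (y_n - y_(n-1)) / (y*_n - y_(n-1)) * 100
EMV = (0.65 - 0.22) / (0.861 - 0.22) * 100 = 0.43 / 0.641 * 100 = 67.08

67.08 %


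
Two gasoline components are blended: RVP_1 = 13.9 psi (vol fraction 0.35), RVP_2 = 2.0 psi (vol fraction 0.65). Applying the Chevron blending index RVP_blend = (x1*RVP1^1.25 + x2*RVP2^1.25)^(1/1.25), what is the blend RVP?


Chevron index: RVP_blend = (sum xi*RVPi^1.25)^(1/1.25)
RVP^1.25 terms: 0.35 * 13.9^1.25 + 0.65 * 2.0^1.25 = 10.9397
RVP_blend = 10.9397^(1/1.25) = 6.780

6.780 psi


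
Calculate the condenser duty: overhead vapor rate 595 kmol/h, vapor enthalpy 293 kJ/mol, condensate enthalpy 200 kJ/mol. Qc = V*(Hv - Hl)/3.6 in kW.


Qc = 595 * (293 - 200) / 3.6 = 595 * 93 / 3.6 = 15370

15370 kW


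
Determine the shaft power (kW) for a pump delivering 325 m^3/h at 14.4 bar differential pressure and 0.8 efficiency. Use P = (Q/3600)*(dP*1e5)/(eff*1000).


Q = 325 / 3600 = 0.0902778 m^3/s
P = 0.0902778 * (14.4 * 1e5) / 0.8 / 1000 = 162.5

162.5 kW


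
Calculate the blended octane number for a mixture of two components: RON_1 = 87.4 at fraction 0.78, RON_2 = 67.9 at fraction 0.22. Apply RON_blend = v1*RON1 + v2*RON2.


Linear blending: RON_blend = sum(vi * RONi)
Contribution 1: 0.78 * 87.4 = 68.172
Contribution 2: 0.22 * 67.9 = 14.938
RON_blend = 68.172 + 14.938 = 83.11

83.11


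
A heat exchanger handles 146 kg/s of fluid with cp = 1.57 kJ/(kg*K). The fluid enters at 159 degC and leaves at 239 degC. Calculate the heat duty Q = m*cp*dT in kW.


Q = m_dot * cp * delta_T
delta_T = 239 - 159 = 80 K
Q = 146 * 1.57 * 80
= 229.22 * 80
= 18337.6 kW

18337.6 kW


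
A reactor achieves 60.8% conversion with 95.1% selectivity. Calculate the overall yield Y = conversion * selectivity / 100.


Overall yield = conversion (%) * selectivity (%) / 100
Conversion = 60.8%, Selectivity = 95.1%
Y = 60.8 * 95.1 / 100
= 57.8208 %

57.8208 %


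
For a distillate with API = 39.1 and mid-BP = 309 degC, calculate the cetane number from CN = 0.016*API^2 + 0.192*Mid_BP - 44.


CN = 0.016 * 39.1^2 + 0.192 * 309 - 44
CN = 24.46096 + 59.328 - 44 = 39.78896

39.78896


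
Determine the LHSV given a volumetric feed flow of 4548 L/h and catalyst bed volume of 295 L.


LHSV = volumetric feed rate / catalyst volume
= 4548 L/h / 295 L
= 15.42 h^-1

15.42 h^-1


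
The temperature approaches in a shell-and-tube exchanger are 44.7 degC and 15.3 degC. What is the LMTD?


LMTD = (dT1 - dT2) / ln(dT1/dT2)
= (44.7 - 15.3) / ln(44.7 / 15.3) = 29.4 / 1.07212 = 27.42

27.42 degC


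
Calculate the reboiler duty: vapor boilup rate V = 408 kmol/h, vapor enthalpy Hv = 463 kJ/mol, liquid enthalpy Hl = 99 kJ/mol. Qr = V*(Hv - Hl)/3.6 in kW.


Qr = 408 * (463 - 99) / 3.6 = 408 * 364 / 3.6 = 41250

41250 kW


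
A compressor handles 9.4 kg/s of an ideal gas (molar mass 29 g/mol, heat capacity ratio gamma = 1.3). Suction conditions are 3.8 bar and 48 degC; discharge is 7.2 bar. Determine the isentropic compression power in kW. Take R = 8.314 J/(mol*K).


Isentropic work: W = m*(gamma/(gamma-1))*(R*T1/MW)*((P2/P1)^((gamma-1)/gamma) - 1)
T1 = 48 + 273.15 = 321.15 K
Pressure ratio = 7.2 / 3.8 = 1.89474
Exponent = (1.3 - 1)/1.3 = 0.230769
(P2/P1)^exp - 1 = 1.89474^0.230769 - 1 = 0.15891
W = 9.4 * 1.3 / 0.3 * 8.314 * 321.15 / 29 * 0.15891 = 596.0

596.0 kW


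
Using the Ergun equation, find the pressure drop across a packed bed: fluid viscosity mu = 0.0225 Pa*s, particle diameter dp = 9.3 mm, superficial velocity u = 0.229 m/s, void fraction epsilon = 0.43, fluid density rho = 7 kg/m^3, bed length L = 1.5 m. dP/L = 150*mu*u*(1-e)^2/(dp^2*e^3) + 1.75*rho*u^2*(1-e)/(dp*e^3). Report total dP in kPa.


dp = 9.3 mm = 0.0093 m
Viscous term = 150*0.0225*0.229*(1-0.43)^2 / (0.0093^2*0.43^3) = 36516.4
Inertial term = 1.75*7*0.229^2*(1-0.43) / (0.0093*0.43^3) = 495.215
dP/L = 36516.4 + 495.215 = 37011.6 Pa/m
dP = 37011.6 * 1.5 / 1000 = 55.52 kPa

55.52 kPa


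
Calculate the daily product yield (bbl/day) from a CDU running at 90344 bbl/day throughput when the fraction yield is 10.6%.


Crude throughput = 90344 bbl/day
Fraction yield = 10.6%
yield = throughput * fraction / 100
yield = 90344 * 10.6 / 100 = 9576.464

9576.464 bbl/day


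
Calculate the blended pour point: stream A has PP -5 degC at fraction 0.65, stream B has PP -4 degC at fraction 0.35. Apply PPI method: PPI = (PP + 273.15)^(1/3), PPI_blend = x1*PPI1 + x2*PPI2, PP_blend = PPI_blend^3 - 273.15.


PPI_1 = (-5 + 273.15)^(1/3) = 6.448508
PPI_2 = (-4 + 273.15)^(1/3) = 6.456514
PPI_blend = 0.65 * 6.448508 + 0.35 * 6.456514 = 6.45131
PP_blend = 6.45131^3 - 273.15 = 268.4997 - 273.15 = -4.65

-4.65 degC


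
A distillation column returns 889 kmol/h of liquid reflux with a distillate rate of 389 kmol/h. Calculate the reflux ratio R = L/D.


Reflux ratio definition: R = L / D (liquid returned / distillate withdrawn)
L = 889 kmol/h, D = 389 kmol/h
R = 889 / 389 = 2.285

2.285


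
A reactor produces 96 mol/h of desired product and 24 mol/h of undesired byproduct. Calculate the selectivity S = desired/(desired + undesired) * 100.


Selectivity = desired / (desired + undesired) * 100
Total products = 96 + 24 = 120 mol/h
S = 96 / 120 * 100
= 0.8000 * 100
= 80.00 %

80.00 %


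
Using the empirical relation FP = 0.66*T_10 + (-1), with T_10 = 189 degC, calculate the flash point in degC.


FP = 0.66 * 189 + (-1) = 123.74

123.74 degC


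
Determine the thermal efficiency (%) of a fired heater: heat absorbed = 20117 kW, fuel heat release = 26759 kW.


Furnace efficiency = Q_absorbed / Q_fuel * 100
= 20117 / 26759 * 100 = 75.18

75.18 %


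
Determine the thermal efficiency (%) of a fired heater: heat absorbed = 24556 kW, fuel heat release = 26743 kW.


Furnace efficiency = Q_absorbed / Q_fuel * 100
= 24556 / 26743 * 100 = 91.82

91.82 %


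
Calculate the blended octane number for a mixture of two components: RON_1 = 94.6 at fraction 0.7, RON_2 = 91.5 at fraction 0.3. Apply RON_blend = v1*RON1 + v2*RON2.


Linear blending: RON_blend = sum(vi * RONi)
Contribution 1: 0.7 * 94.6 = 66.22
Contribution 2: 0.3 * 91.5 = 27.45
RON_blend = 66.22 + 27.45 = 93.67

93.67


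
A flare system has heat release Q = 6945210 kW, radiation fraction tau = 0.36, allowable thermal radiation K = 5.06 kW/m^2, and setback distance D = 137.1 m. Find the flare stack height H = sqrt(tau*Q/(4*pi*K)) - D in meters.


tau*Q/(4*pi*K) = 0.36 * 6945210 / (4 * pi * 5.06) = 39321.3
sqrt(39321.3) = 198.296
H = 198.296 - 137.1 = 61.20

61.20 m


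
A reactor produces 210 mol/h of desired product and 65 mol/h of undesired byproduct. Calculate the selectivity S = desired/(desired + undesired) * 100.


Selectivity = desired / (desired + undesired) * 100
Total products = 210 + 65 = 275 mol/h
S = 210 / 275 * 100
= 0.7636 * 100
= 76.36 %

76.36 %


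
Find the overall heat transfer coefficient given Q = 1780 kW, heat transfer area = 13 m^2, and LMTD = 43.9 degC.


From Q = U*A*LMTD, U = Q / (A * LMTD)
U = 1780 / (13 * 43.9) = 1780 / 570.7 = 3.119

3.119 kW/(m^2*K)


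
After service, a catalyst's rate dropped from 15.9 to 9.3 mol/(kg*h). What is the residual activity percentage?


Activity (%) = (rate_used / rate_fresh) * 100
rate_used = 9.3, rate_fresh = 15.9
= (9.3 / 15.9) * 100
= 0.5849 * 100 = 58.49

58.49 %


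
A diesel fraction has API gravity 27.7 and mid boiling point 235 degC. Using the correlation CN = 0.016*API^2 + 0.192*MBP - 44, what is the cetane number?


CN = 0.016 * 27.7^2 + 0.192 * 235 - 44
CN = 12.27664 + 45.12 - 44 = 13.39664

13.39664


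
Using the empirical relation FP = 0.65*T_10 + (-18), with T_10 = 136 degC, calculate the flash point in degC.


FP = 0.65 * 136 + (-18) = 70.4

70.4 degC


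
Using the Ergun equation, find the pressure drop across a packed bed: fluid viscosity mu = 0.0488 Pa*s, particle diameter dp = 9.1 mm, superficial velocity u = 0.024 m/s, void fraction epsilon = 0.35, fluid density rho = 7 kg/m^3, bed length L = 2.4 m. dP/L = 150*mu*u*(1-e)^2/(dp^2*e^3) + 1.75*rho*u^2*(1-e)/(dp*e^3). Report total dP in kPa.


dp = 9.1 mm = 0.0091 m
Viscous term = 150*0.0488*0.024*(1-0.35)^2 / (0.0091^2*0.35^3) = 20905.6
Inertial term = 1.75*7*0.024^2*(1-0.35) / (0.0091*0.35^3) = 11.7551
dP/L = 20905.6 + 11.7551 = 20917.4 Pa/m
dP = 20917.4 * 2.4 / 1000 = 50.20 kPa

50.20 kPa


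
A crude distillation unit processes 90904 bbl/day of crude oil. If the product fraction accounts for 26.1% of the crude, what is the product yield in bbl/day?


Crude throughput = 90904 bbl/day
Fraction yield = 26.1%
yield = throughput * fraction / 100
yield = 90904 * 26.1 / 100 = 23725.944

23725.944 bbl/day


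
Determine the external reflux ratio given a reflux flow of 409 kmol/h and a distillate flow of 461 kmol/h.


Reflux ratio definition: R = L / D (liquid returned / distillate withdrawn)
L = 409 kmol/h, D = 461 kmol/h
R = 409 / 461 = 0.8872

0.8872


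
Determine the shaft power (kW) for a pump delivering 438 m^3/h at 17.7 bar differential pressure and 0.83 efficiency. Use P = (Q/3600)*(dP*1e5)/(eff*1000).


Q = 438 / 3600 = 0.121667 m^3/s
P = 0.121667 * (17.7 * 1e5) / 0.83 / 1000 = 259.5

259.5 kW


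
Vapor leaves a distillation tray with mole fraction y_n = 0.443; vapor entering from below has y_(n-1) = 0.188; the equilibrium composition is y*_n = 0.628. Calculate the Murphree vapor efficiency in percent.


Murphree vapor efficiency: EMV = (y_n - y_(n-1)) / (y*_n - y_(n-1)) * 100
EMV = (0.443 - 0.188) / (0.628 - 0.188) * 100 = 0.255 / 0.44 * 100 = 57.95

57.95 %


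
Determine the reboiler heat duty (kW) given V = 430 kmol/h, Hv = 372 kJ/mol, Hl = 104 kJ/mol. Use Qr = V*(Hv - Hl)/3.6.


Qr = 430 * (372 - 104) / 3.6 = 430 * 268 / 3.6 = 32010

32010 kW


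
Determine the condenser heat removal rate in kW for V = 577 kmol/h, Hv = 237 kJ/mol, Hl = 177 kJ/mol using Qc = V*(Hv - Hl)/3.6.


Qc = 577 * (237 - 177) / 3.6 = 577 * 60 / 3.6 = 9617

9617 kW


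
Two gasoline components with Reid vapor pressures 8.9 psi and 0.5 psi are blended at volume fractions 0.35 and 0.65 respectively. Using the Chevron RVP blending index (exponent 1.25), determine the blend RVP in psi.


Chevron index: RVP_blend = (sum xi*RVPi^1.25)^(1/1.25)
RVP^1.25 terms: 0.35 * 8.9^1.25 + 0.65 * 0.5^1.25 = 5.65358
RVP_blend = 5.65358^(1/1.25) = 3.998

3.998 psi


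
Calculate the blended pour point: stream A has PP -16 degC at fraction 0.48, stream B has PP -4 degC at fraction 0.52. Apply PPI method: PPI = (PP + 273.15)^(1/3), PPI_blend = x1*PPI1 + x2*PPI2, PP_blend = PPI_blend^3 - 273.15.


PPI_1 = (-16 + 273.15)^(1/3) = 6.359098
PPI_2 = (-4 + 273.15)^(1/3) = 6.456514
PPI_blend = 0.48 * 6.359098 + 0.52 * 6.456514 = 6.409754
PP_blend = 6.409754^3 - 273.15 = 263.3444 - 273.15 = -9.81

-9.81 degC


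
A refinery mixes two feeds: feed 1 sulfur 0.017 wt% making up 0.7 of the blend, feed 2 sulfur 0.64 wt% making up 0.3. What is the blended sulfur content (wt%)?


Linear sulfur blending: S_blend = x1*S1 + x2*S2
Contribution 1: 0.7 * 0.017 = 0.0119 wt%
Contribution 2: 0.3 * 0.64 = 0.192 wt%
S_blend = 0.0119 + 0.192 = 0.2039

0.2039 wt%


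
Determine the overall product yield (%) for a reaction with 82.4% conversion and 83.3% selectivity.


Overall yield = conversion (%) * selectivity (%) / 100
Conversion = 82.4%, Selectivity = 83.3%
Y = 82.4 * 83.3 / 100
= 68.6392 %

68.6392 %


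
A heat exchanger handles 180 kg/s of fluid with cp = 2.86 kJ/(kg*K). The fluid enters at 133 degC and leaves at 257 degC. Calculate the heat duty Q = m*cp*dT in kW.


Q = m_dot * cp * delta_T
delta_T = 257 - 133 = 124 K
Q = 180 * 2.86 * 124
= 514.8 * 124
= 63835.2 kW

63835.2 kW


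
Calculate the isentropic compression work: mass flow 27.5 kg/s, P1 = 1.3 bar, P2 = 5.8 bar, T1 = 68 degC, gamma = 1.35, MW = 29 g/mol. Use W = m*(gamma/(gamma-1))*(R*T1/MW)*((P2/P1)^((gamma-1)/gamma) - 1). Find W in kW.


Isentropic work: W = m*(gamma/(gamma-1))*(R*T1/MW)*((P2/P1)^((gamma-1)/gamma) - 1)
T1 = 68 + 273.15 = 341.15 K
Pressure ratio = 5.8 / 1.3 = 4.46154
Exponent = (1.35 - 1)/1.35 = 0.259259
(P2/P1)^exp - 1 = 4.46154^0.259259 - 1 = 0.473618
W = 27.5 * 1.35 / 0.35 * 8.314 * 341.15 / 29 * 0.473618 = 4913

4913 kW


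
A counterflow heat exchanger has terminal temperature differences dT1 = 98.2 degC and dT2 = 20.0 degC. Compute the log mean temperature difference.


LMTD = (dT1 - dT2) / ln(dT1/dT2)
= (98.2 - 20.0) / ln(98.2 / 20.0) = 78.2 / 1.59127 = 49.14

49.14 degC


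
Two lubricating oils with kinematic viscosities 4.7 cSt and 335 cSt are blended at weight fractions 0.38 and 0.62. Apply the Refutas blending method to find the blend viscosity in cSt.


Refutas method: VBN_i = 14.534*ln(ln(visc_i + 0.8)) + 10.975, blended linearly by mass fraction; since VBN is linear in VBI_i = ln(ln(visc_i + 0.8)) and the fractions sum to 1, blend VBI directly: visc = exp(exp(VBI_blend)) - 0.8
VBI_1 = ln(ln(4.7 + 0.8)) = 0.533417
VBI_2 = ln(ln(335 + 0.8)) = 1.7607
VBI_blend = 0.38 * 0.533417 + 0.62 * 1.7607 = 1.29433
visc_blend = exp(exp(1.29433)) - 0.8 = 37.62

37.62 cSt


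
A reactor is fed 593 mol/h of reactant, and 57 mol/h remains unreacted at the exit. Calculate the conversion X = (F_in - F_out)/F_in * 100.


X = (F_in - F_out) / F_in * 100
Moles reacted = 593 - 57 = 536
X = 536 / 593 * 100
= 0.9039 * 100
= 90.39 %

90.39 %


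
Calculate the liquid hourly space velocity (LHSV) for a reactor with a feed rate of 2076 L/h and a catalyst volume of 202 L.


LHSV = volumetric feed rate / catalyst volume
= 2076 L/h / 202 L
= 10.28 h^-1

10.28 h^-1


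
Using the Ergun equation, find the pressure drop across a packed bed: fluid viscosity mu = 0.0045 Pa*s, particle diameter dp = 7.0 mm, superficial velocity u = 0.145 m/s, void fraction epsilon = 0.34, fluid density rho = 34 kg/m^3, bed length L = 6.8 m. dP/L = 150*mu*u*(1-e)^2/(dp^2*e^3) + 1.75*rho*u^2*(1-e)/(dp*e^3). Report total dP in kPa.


dp = 7.0 mm = 0.007 m
Viscous term = 150*0.0045*0.145*(1-0.34)^2 / (0.007^2*0.34^3) = 22137.4
Inertial term = 1.75*34*0.145^2*(1-0.34) / (0.007*0.34^3) = 3000.97
dP/L = 22137.4 + 3000.97 = 25138.4 Pa/m
dP = 25138.4 * 6.8 / 1000 = 170.9 kPa

170.9 kPa


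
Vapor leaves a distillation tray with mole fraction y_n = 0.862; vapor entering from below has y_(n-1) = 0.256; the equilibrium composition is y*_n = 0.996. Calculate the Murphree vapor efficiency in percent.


Murphree vapor efficiency: EMV = (y_n - y_(n-1)) / (y*_n - y_(n-1)) * 100
EMV = (0.862 - 0.256) / (0.996 - 0.256) * 100 = 0.606 / 0.74 * 100 = 81.89

81.89 %


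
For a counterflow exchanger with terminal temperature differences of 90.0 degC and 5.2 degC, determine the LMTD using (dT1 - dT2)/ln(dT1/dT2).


LMTD = (dT1 - dT2) / ln(dT1/dT2)
= (90.0 - 5.2) / ln(90.0 / 5.2) = 84.8 / 2.85115 = 29.74

29.74 degC


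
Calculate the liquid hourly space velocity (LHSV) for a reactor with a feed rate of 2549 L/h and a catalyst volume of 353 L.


LHSV = volumetric feed rate / catalyst volume
= 2549 L/h / 353 L
= 7.221 h^-1

7.221 h^-1


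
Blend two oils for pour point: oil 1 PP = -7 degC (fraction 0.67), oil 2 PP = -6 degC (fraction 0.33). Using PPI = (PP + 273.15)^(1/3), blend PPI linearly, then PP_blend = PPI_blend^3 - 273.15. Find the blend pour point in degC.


PPI_1 = (-7 + 273.15)^(1/3) = 6.432436
PPI_2 = (-6 + 273.15)^(1/3) = 6.440482
PPI_blend = 0.67 * 6.432436 + 0.33 * 6.440482 = 6.435091
PP_blend = 6.435091^3 - 273.15 = 266.4797 - 273.15 = -6.67

-6.67 degC


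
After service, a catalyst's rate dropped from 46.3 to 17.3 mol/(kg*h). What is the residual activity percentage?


Activity (%) = (rate_used / rate_fresh) * 100
rate_used = 17.3, rate_fresh = 46.3
= (17.3 / 46.3) * 100
= 0.3737 * 100 = 37.37

37.37 %


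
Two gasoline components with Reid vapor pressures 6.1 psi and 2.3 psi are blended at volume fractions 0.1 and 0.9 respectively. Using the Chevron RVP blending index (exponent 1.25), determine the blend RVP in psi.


Chevron index: RVP_blend = (sum xi*RVPi^1.25)^(1/1.25)
RVP^1.25 terms: 0.1 * 6.1^1.25 + 0.9 * 2.3^1.25 = 3.50785
RVP_blend = 3.50785^(1/1.25) = 2.729

2.729 psi


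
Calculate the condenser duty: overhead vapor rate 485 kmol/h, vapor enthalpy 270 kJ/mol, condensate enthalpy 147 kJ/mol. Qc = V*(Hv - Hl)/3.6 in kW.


Qc = 485 * (270 - 147) / 3.6 = 485 * 123 / 3.6 = 16570

16570 kW


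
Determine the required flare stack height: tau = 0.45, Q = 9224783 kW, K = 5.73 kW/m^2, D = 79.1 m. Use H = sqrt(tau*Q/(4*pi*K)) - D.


tau*Q/(4*pi*K) = 0.45 * 9224783 / (4 * pi * 5.73) = 57650.6
sqrt(57650.6) = 240.105
H = 240.105 - 79.1 = 161.0

161.0 m


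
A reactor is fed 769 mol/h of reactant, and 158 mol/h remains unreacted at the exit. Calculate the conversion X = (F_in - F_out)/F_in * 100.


X = (F_in - F_out) / F_in * 100
Moles reacted = 769 - 158 = 611
X = 611 / 769 * 100
= 0.7945 * 100
= 79.45 %

79.45 %


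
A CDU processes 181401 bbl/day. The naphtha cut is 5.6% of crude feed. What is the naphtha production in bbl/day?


Crude throughput = 181401 bbl/day
Fraction yield = 5.6%
yield = throughput * fraction / 100
yield = 181401 * 5.6 / 100 = 10158.456

10158.456 bbl/day


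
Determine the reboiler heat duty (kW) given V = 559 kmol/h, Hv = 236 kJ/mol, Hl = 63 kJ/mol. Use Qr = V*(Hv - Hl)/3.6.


Qr = 559 * (236 - 63) / 3.6 = 559 * 173 / 3.6 = 26860

26860 kW


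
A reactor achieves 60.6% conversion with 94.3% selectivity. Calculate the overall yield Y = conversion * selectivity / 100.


Overall yield = conversion (%) * selectivity (%) / 100
Conversion = 60.6%, Selectivity = 94.3%
Y = 60.6 * 94.3 / 100
= 57.1458 %

57.1458 %


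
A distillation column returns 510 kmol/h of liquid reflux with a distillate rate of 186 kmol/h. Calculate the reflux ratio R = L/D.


Reflux ratio definition: R = L / D (liquid returned / distillate withdrawn)
L = 510 kmol/h, D = 186 kmol/h
R = 510 / 186 = 2.742

2.742


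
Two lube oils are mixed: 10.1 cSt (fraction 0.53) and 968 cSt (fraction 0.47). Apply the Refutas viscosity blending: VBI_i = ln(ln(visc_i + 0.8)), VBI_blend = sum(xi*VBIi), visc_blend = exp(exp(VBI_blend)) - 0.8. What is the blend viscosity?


Refutas method: VBN_i = 14.534*ln(ln(visc_i + 0.8)) + 10.975, blended linearly by mass fraction; since VBN is linear in VBI_i = ln(ln(visc_i + 0.8)) and the fractions sum to 1, blend VBI directly: visc = exp(exp(VBI_blend)) - 0.8
VBI_1 = ln(ln(10.1 + 0.8)) = 0.870776
VBI_2 = ln(ln(968 + 0.8)) = 1.92805
VBI_blend = 0.53 * 0.870776 + 0.47 * 1.92805 = 1.36769
visc_blend = exp(exp(1.36769)) - 0.8 = 49.92

49.92 cSt


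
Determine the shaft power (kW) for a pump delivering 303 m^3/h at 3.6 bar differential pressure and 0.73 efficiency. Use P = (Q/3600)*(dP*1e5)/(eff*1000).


Q = 303 / 3600 = 0.0841667 m^3/s
P = 0.0841667 * (3.6 * 1e5) / 0.73 / 1000 = 41.51

41.51 kW


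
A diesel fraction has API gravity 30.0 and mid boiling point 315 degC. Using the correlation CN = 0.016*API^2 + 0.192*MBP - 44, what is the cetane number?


CN = 0.016 * 30.0^2 + 0.192 * 315 - 44
CN = 14.4 + 60.48 - 44 = 30.88

30.88


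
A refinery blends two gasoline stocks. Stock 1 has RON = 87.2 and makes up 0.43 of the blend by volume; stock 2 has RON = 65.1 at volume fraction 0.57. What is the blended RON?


Linear blending: RON_blend = sum(vi * RONi)
Contribution 1: 0.43 * 87.2 = 37.496
Contribution 2: 0.57 * 65.1 = 37.107
RON_blend = 37.496 + 37.107 = 74.603

74.603


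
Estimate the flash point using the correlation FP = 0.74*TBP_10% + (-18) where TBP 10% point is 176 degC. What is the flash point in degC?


FP = 0.74 * 176 + (-18) = 112.24

112.24 degC


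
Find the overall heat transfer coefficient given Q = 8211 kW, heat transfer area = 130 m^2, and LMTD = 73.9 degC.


From Q = U*A*LMTD, U = Q / (A * LMTD)
U = 8211 / (130 * 73.9) = 8211 / 9607 = 0.8547

0.8547 kW/(m^2*K)


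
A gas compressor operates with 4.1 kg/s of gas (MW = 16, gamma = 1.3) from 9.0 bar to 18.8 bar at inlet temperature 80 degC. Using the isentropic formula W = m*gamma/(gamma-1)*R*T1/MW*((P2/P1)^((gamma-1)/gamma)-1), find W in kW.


Isentropic work: W = m*(gamma/(gamma-1))*(R*T1/MW)*((P2/P1)^((gamma-1)/gamma) - 1)
T1 = 80 + 273.15 = 353.15 K
Pressure ratio = 18.8 / 9.0 = 2.08889
Exponent = (1.3 - 1)/1.3 = 0.230769
(P2/P1)^exp - 1 = 2.08889^0.230769 - 1 = 0.185295
W = 4.1 * 1.3 / 0.3 * 8.314 * 353.15 / 16 * 0.185295 = 604.1

604.1 kW


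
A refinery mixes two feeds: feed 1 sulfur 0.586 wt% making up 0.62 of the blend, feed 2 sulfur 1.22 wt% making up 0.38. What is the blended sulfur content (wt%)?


Linear sulfur blending: S_blend = x1*S1 + x2*S2
Contribution 1: 0.62 * 0.586 = 0.36332 wt%
Contribution 2: 0.38 * 1.22 = 0.4636 wt%
S_blend = 0.36332 + 0.4636 = 0.82692

0.82692 wt%


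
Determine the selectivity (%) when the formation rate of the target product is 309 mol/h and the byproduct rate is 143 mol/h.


Selectivity = desired / (desired + undesired) * 100
Total products = 309 + 143 = 452 mol/h
S = 309 / 452 * 100
= 0.6836 * 100
= 68.36 %

68.36 %


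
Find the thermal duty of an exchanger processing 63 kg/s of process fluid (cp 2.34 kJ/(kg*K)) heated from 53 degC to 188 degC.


Q = m_dot * cp * delta_T
delta_T = 188 - 53 = 135 K
Q = 63 * 2.34 * 135
= 147.42 * 135
= 19901.7 kW

19901.7 kW


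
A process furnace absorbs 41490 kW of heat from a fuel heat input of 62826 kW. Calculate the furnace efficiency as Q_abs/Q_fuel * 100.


Furnace efficiency = Q_absorbed / Q_fuel * 100
= 41490 / 62826 * 100 = 66.04

66.04 %


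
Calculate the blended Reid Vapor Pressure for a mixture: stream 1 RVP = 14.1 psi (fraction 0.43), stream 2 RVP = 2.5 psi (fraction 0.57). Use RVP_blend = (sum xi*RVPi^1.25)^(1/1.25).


Chevron index: RVP_blend = (sum xi*RVPi^1.25)^(1/1.25)
RVP^1.25 terms: 0.43 * 14.1^1.25 + 0.57 * 2.5^1.25 = 13.5406
RVP_blend = 13.5406^(1/1.25) = 8.041

8.041 psi


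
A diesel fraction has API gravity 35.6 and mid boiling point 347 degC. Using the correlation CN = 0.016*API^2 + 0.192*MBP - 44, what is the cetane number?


CN = 0.016 * 35.6^2 + 0.192 * 347 - 44
CN = 20.27776 + 66.624 - 44 = 42.90176

42.90176


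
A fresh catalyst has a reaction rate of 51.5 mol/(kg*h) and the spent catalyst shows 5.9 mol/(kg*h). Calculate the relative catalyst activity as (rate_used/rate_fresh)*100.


Activity (%) = (rate_used / rate_fresh) * 100
rate_used = 5.9, rate_fresh = 51.5
= (5.9 / 51.5) * 100
= 0.1146 * 100 = 11.46

11.46 %


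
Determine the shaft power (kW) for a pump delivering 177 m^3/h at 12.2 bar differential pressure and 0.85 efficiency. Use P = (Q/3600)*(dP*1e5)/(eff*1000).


Q = 177 / 3600 = 0.0491667 m^3/s
P = 0.0491667 * (12.2 * 1e5) / 0.85 / 1000 = 70.57

70.57 kW


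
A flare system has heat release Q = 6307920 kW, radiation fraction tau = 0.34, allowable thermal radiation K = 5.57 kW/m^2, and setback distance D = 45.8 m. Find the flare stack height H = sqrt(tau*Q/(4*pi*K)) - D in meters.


tau*Q/(4*pi*K) = 0.34 * 6307920 / (4 * pi * 5.57) = 30640.8
sqrt(30640.8) = 175.045
H = 175.045 - 45.8 = 129.2

129.2 m


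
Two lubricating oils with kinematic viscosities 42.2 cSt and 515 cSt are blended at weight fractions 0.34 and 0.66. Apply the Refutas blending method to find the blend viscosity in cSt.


Refutas method: VBN_i = 14.534*ln(ln(visc_i + 0.8)) + 10.975, blended linearly by mass fraction; since VBN is linear in VBI_i = ln(ln(visc_i + 0.8)) and the fractions sum to 1, blend VBI directly: visc = exp(exp(VBI_blend)) - 0.8
VBI_1 = ln(ln(42.2 + 0.8)) = 1.32474
VBI_2 = ln(ln(515 + 0.8)) = 1.8319
VBI_blend = 0.34 * 1.32474 + 0.66 * 1.8319 = 1.65947
visc_blend = exp(exp(1.65947)) - 0.8 = 191.0

191.0 cSt


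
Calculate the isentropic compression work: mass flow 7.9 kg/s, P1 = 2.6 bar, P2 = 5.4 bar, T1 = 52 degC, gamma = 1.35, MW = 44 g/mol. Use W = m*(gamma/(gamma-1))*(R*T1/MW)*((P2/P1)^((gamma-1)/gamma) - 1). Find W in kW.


Isentropic work: W = m*(gamma/(gamma-1))*(R*T1/MW)*((P2/P1)^((gamma-1)/gamma) - 1)
T1 = 52 + 273.15 = 325.15 K
Pressure ratio = 5.4 / 2.6 = 2.07692
Exponent = (1.35 - 1)/1.35 = 0.259259
(P2/P1)^exp - 1 = 2.07692^0.259259 - 1 = 0.208632
W = 7.9 * 1.35 / 0.35 * 8.314 * 325.15 / 44 * 0.208632 = 390.6

390.6 kW


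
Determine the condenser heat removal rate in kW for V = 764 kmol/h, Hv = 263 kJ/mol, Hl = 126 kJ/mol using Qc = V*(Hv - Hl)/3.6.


Qc = 764 * (263 - 126) / 3.6 = 764 * 137 / 3.6 = 29070

29070 kW


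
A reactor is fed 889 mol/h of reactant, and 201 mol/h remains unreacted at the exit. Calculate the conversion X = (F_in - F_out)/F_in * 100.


X = (F_in - F_out) / F_in * 100
Moles reacted = 889 - 201 = 688
X = 688 / 889 * 100
= 0.7739 * 100
= 77.39 %

77.39 %


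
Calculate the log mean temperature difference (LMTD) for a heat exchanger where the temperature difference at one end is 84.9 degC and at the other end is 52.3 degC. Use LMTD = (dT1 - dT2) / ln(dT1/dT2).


LMTD = (dT1 - dT2) / ln(dT1/dT2)
= (84.9 - 52.3) / ln(84.9 / 52.3) = 32.6 / 0.484478 = 67.29

67.29 degC


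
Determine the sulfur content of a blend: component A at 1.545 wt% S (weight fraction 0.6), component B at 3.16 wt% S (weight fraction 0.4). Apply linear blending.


Linear sulfur blending: S_blend = x1*S1 + x2*S2
Contribution 1: 0.6 * 1.545 = 0.927 wt%
Contribution 2: 0.4 * 3.16 = 1.264 wt%
S_blend = 0.927 + 1.264 = 2.191

2.191 wt%


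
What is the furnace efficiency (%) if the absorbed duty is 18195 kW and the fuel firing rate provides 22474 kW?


Furnace efficiency = Q_absorbed / Q_fuel * 100
= 18195 / 22474 * 100 = 80.96

80.96 %


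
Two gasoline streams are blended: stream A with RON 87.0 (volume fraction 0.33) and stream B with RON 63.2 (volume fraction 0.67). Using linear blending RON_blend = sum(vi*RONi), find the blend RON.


Linear blending: RON_blend = sum(vi * RONi)
Contribution 1: 0.33 * 87.0 = 28.71
Contribution 2: 0.67 * 63.2 = 42.344
RON_blend = 28.71 + 42.344 = 71.054

71.054


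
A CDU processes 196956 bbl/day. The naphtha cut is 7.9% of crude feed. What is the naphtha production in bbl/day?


Crude throughput = 196956 bbl/day
Fraction yield = 7.9%
yield = throughput * fraction / 100
yield = 196956 * 7.9 / 100 = 15559.524

15559.524 bbl/day


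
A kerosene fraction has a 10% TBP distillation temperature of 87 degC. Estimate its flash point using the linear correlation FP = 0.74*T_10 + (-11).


FP = 0.74 * 87 + (-11) = 53.38

53.38 degC


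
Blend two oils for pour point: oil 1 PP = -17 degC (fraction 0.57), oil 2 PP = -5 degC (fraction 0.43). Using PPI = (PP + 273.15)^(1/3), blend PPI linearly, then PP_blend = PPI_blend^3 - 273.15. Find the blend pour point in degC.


PPI_1 = (-17 + 273.15)^(1/3) = 6.350844
PPI_2 = (-5 + 273.15)^(1/3) = 6.448508
PPI_blend = 0.57 * 6.350844 + 0.43 * 6.448508 = 6.39284
PP_blend = 6.39284^3 - 273.15 = 261.2652 - 273.15 = -11.88

-11.88 degC


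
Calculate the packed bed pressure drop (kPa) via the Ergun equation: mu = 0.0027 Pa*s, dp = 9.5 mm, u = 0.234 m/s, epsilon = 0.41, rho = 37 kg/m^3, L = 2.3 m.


dp = 9.5 mm = 0.0095 m
Viscous term = 150*0.0027*0.234*(1-0.41)^2 / (0.0095^2*0.41^3) = 5303.67
Inertial term = 1.75*37*0.234^2*(1-0.41) / (0.0095*0.41^3) = 3194.83
dP/L = 5303.67 + 3194.83 = 8498.5 Pa/m
dP = 8498.5 * 2.3 / 1000 = 19.55 kPa

19.55 kPa


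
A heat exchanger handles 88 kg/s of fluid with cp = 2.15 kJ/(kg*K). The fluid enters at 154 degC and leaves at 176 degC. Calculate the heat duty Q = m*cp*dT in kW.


Q = m_dot * cp * delta_T
delta_T = 176 - 154 = 22 K
Q = 88 * 2.15 * 22
= 189.2 * 22
= 4162.4 kW

4162.4 kW


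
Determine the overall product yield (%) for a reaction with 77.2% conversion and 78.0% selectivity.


Overall yield = conversion (%) * selectivity (%) / 100
Conversion = 77.2%, Selectivity = 78.0%
Y = 77.2 * 78.0 / 100
= 60.216 %

60.216 %


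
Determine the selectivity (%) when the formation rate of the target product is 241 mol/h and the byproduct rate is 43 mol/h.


Selectivity = desired / (desired + undesired) * 100
Total products = 241 + 43 = 284 mol/h
S = 241 / 284 * 100
= 0.8486 * 100
= 84.86 %

84.86 %


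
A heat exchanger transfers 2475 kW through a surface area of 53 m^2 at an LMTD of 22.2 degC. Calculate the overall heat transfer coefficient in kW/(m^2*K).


From Q = U*A*LMTD, U = Q / (A * LMTD)
U = 2475 / (53 * 22.2) = 2475 / 1176.6 = 2.104

2.104 kW/(m^2*K)


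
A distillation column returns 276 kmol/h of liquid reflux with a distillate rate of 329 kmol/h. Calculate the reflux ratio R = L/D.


Reflux ratio definition: R = L / D (liquid returned / distillate withdrawn)
L = 276 kmol/h, D = 329 kmol/h
R = 276 / 329 = 0.8389

0.8389


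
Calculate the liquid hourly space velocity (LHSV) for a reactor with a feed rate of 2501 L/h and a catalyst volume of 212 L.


LHSV = volumetric feed rate / catalyst volume
= 2501 L/h / 212 L
= 11.80 h^-1

11.80 h^-1


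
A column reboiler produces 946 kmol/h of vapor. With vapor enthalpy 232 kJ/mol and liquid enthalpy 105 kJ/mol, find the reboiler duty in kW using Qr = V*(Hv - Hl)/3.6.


Qr = 946 * (232 - 105) / 3.6 = 946 * 127 / 3.6 = 33370

33370 kW


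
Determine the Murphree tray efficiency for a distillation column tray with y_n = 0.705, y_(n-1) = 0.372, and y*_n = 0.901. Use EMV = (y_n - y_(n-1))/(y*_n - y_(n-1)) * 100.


Murphree vapor efficiency: EMV = (y_n - y_(n-1)) / (y*_n - y_(n-1)) * 100
EMV = (0.705 - 0.372) / (0.901 - 0.372) * 100 = 0.333 / 0.529 * 100 = 62.95

62.95 %


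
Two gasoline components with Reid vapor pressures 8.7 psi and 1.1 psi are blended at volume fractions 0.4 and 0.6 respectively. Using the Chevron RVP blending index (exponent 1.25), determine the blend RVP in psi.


Chevron index: RVP_blend = (sum xi*RVPi^1.25)^(1/1.25)
RVP^1.25 terms: 0.4 * 8.7^1.25 + 0.6 * 1.1^1.25 = 6.65258
RVP_blend = 6.65258^(1/1.25) = 4.554

4.554 psi


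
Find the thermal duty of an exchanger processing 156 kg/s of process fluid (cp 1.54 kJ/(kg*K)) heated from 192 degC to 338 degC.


Q = m_dot * cp * delta_T
delta_T = 338 - 192 = 146 K
Q = 156 * 1.54 * 146
= 240.24 * 146
= 35075.04 kW

35075.04 kW


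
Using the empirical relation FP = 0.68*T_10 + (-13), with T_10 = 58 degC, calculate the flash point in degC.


FP = 0.68 * 58 + (-13) = 26.44

26.44 degC


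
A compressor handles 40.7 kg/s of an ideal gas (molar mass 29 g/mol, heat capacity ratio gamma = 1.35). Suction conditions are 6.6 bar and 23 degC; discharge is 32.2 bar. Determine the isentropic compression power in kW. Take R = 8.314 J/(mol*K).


Isentropic work: W = m*(gamma/(gamma-1))*(R*T1/MW)*((P2/P1)^((gamma-1)/gamma) - 1)
T1 = 23 + 273.15 = 296.15 K
Pressure ratio = 32.2 / 6.6 = 4.87879
Exponent = (1.35 - 1)/1.35 = 0.259259
(P2/P1)^exp - 1 = 4.87879^0.259259 - 1 = 0.508173
W = 40.7 * 1.35 / 0.35 * 8.314 * 296.15 / 29 * 0.508173 = 6773

6773 kW


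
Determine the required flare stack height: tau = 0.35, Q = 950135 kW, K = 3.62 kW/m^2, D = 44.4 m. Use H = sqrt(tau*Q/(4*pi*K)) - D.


tau*Q/(4*pi*K) = 0.35 * 950135 / (4 * pi * 3.62) = 7310.3
sqrt(7310.3) = 85.5003
H = 85.5003 - 44.4 = 41.10

41.10 m


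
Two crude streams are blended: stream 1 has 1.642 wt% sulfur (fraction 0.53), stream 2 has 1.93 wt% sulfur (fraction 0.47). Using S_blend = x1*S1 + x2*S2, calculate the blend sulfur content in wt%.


Linear sulfur blending: S_blend = x1*S1 + x2*S2
Contribution 1: 0.53 * 1.642 = 0.87026 wt%
Contribution 2: 0.47 * 1.93 = 0.9071 wt%
S_blend = 0.87026 + 0.9071 = 1.77736

1.77736 wt%


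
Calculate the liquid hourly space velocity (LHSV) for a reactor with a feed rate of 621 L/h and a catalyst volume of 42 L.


LHSV = volumetric feed rate / catalyst volume
= 621 L/h / 42 L
= 14.79 h^-1

14.79 h^-1


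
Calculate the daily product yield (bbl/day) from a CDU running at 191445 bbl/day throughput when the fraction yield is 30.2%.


Crude throughput = 191445 bbl/day
Fraction yield = 30.2%
yield = throughput * fraction / 100
yield = 191445 * 30.2 / 100 = 57816.39

57816.39 bbl/day


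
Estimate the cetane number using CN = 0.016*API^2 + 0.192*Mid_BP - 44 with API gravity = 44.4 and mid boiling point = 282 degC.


CN = 0.016 * 44.4^2 + 0.192 * 282 - 44
CN = 31.54176 + 54.144 - 44 = 41.68576

41.68576


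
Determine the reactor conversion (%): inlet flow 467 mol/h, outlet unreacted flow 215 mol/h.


X = (F_in - F_out) / F_in * 100
Moles reacted = 467 - 215 = 252
X = 252 / 467 * 100
= 0.5396 * 100
= 53.96 %

53.96 %


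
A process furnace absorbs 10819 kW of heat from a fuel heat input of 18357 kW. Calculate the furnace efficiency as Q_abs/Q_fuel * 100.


Furnace efficiency = Q_absorbed / Q_fuel * 100
= 10819 / 18357 * 100 = 58.94

58.94 %


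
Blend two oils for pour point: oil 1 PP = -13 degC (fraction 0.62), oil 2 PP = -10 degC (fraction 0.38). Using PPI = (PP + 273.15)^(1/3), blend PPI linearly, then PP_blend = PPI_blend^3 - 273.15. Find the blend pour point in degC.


PPI_1 = (-13 + 273.15)^(1/3) = 6.383731
PPI_2 = (-10 + 273.15)^(1/3) = 6.408176
PPI_blend = 0.62 * 6.383731 + 0.38 * 6.408176 = 6.39302
PP_blend = 6.39302^3 - 273.15 = 261.2872 - 273.15 = -11.86

-11.86 degC


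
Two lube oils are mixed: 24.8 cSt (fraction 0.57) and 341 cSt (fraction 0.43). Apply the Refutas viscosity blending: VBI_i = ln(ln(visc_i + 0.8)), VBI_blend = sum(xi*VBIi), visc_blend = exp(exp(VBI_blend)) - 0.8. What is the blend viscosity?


Refutas method: VBN_i = 14.534*ln(ln(visc_i + 0.8)) + 10.975, blended linearly by mass fraction; since VBN is linear in VBI_i = ln(ln(visc_i + 0.8)) and the fractions sum to 1, blend VBI directly: visc = exp(exp(VBI_blend)) - 0.8
VBI_1 = ln(ln(24.8 + 0.8)) = 1.17637
VBI_2 = ln(ln(341 + 0.8)) = 1.76374
VBI_blend = 0.57 * 1.17637 + 0.43 * 1.76374 = 1.42894
visc_blend = exp(exp(1.42894)) - 0.8 = 64.19

64.19 cSt


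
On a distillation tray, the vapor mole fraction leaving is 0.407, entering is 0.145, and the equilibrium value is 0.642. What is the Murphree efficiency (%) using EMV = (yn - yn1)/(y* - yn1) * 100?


Murphree vapor efficiency: EMV = (y_n - y_(n-1)) / (y*_n - y_(n-1)) * 100
EMV = (0.407 - 0.145) / (0.642 - 0.145) * 100 = 0.262 / 0.497 * 100 = 52.72

52.72 %


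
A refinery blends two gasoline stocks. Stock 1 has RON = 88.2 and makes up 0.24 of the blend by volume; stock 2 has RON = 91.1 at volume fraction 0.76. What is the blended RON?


Linear blending: RON_blend = sum(vi * RONi)
Contribution 1: 0.24 * 88.2 = 21.168
Contribution 2: 0.76 * 91.1 = 69.236
RON_blend = 21.168 + 69.236 = 90.404

90.404


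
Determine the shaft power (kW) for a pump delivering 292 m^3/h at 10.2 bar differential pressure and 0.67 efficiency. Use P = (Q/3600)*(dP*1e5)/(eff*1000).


Q = 292 / 3600 = 0.0811111 m^3/s
P = 0.0811111 * (10.2 * 1e5) / 0.67 / 1000 = 123.5

123.5 kW


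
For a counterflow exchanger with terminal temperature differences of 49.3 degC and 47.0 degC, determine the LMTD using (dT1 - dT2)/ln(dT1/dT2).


LMTD = (dT1 - dT2) / ln(dT1/dT2)
= (49.3 - 47.0) / ln(49.3 / 47.0) = 2.3 / 0.0477765 = 48.14

48.14 degC


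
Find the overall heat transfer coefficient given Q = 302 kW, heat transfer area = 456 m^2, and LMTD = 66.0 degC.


From Q = U*A*LMTD, U = Q / (A * LMTD)
U = 302 / (456 * 66.0) = 302 / 30096 = 0.01003

0.01003 kW/(m^2*K)


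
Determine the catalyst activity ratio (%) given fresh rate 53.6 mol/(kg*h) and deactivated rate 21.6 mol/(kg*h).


Activity (%) = (rate_used / rate_fresh) * 100
rate_used = 21.6, rate_fresh = 53.6
= (21.6 / 53.6) * 100
= 0.4030 * 100 = 40.30

40.30 %


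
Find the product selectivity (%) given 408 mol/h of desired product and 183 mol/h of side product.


Selectivity = desired / (desired + undesired) * 100
Total products = 408 + 183 = 591 mol/h
S = 408 / 591 * 100
= 0.6904 * 100
= 69.04 %

69.04 %


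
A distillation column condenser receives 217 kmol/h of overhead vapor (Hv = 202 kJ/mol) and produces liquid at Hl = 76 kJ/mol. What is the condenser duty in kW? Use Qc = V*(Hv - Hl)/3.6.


Qc = 217 * (202 - 76) / 3.6 = 217 * 126 / 3.6 = 7595

7595 kW


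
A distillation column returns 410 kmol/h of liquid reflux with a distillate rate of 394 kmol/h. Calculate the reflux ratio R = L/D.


Reflux ratio definition: R = L / D (liquid returned / distillate withdrawn)
L = 410 kmol/h, D = 394 kmol/h
R = 410 / 394 = 1.041

1.041


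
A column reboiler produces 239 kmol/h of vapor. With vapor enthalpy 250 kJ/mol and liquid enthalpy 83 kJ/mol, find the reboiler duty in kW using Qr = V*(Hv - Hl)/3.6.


Qr = 239 * (250 - 83) / 3.6 = 239 * 167 / 3.6 = 11090

11090 kW


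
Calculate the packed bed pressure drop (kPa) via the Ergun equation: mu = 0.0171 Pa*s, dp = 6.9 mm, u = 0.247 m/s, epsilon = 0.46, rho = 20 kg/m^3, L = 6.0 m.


dp = 6.9 mm = 0.0069 m
Viscous term = 150*0.0171*0.247*(1-0.46)^2 / (0.0069^2*0.46^3) = 39865.8
Inertial term = 1.75*20*0.247^2*(1-0.46) / (0.0069*0.46^3) = 1716.85
dP/L = 39865.8 + 1716.85 = 41582.7 Pa/m
dP = 41582.7 * 6.0 / 1000 = 249.5 kPa

249.5 kPa


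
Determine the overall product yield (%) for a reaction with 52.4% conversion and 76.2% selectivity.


Overall yield = conversion (%) * selectivity (%) / 100
Conversion = 52.4%, Selectivity = 76.2%
Y = 52.4 * 76.2 / 100
= 39.9288 %

39.9288 %


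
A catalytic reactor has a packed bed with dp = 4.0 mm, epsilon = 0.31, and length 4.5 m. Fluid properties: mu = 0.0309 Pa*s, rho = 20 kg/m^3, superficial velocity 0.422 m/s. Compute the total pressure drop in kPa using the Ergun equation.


dp = 4.0 mm = 0.004 m
Viscous term = 150*0.0309*0.422*(1-0.31)^2 / (0.004^2*0.31^3) = 1953690
Inertial term = 1.75*20*0.422^2*(1-0.31) / (0.004*0.31^3) = 36090.8
dP/L = 1953690 + 36090.8 = 1989780 Pa/m
dP = 1989780 * 4.5 / 1000 = 8954 kPa

8954 kPa


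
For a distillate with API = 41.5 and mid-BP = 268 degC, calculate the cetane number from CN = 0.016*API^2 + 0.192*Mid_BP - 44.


CN = 0.016 * 41.5^2 + 0.192 * 268 - 44
CN = 27.556 + 51.456 - 44 = 35.012

35.012


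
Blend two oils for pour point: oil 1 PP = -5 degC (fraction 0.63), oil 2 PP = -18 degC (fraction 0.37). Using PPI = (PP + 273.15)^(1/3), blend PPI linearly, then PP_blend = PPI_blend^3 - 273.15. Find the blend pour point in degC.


PPI_1 = (-5 + 273.15)^(1/3) = 6.448508
PPI_2 = (-18 + 273.15)^(1/3) = 6.342569
PPI_blend = 0.63 * 6.448508 + 0.37 * 6.342569 = 6.409311
PP_blend = 6.409311^3 - 273.15 = 263.2898 - 273.15 = -9.86

-9.86 degC


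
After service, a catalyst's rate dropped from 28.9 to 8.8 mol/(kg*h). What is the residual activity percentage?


Activity (%) = (rate_used / rate_fresh) * 100
rate_used = 8.8, rate_fresh = 28.9
= (8.8 / 28.9) * 100
= 0.3045 * 100 = 30.45

30.45 %


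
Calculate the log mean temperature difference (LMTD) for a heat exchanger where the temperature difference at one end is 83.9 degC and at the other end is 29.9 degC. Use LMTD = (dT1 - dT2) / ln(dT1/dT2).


LMTD = (dT1 - dT2) / ln(dT1/dT2)
= (83.9 - 29.9) / ln(83.9 / 29.9) = 54 / 1.03177 = 52.34

52.34 degC
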